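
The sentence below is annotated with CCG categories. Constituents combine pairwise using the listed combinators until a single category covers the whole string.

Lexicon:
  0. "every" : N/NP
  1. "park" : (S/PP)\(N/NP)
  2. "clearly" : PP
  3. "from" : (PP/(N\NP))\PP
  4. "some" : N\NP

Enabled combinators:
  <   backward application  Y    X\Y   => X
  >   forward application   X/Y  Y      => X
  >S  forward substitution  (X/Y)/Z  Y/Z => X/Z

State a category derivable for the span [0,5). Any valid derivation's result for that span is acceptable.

[0,5] S   >
  [0,2] S/PP   <
    [0,1] "every" : N/NP
    [1,2] "park" : (S/PP)\(N/NP)
  [2,5] PP   >
    [2,4] PP/(N\NP)   <
      [2,3] "clearly" : PP
      [3,4] "from" : (PP/(N\NP))\PP
    [4,5] "some" : N\NP

S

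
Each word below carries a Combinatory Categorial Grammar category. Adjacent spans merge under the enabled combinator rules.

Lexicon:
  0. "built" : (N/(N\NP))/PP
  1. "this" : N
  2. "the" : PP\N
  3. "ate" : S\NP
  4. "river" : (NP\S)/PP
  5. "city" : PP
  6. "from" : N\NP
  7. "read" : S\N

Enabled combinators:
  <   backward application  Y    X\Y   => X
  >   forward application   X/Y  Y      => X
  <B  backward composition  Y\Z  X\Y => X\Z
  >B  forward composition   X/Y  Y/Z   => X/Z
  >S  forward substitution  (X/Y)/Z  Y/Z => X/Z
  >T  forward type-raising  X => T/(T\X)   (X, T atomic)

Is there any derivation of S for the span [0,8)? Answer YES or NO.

YES

[0,8] S   <
  [0,7] N   >
    [0,3] N/(N\NP)   >
      [0,1] "built" : (N/(N\NP))/PP
      [1,3] PP   <
        [1,2] "this" : N
        [2,3] "the" : PP\N
    [3,7] N\NP   <B
      [3,4] "ate" : S\NP
      [4,7] N\S   <B
        [4,6] NP\S   >
          [4,5] "river" : (NP\S)/PP
          [5,6] "city" : PP
        [6,7] "from" : N\NP
  [7,8] "read" : S\N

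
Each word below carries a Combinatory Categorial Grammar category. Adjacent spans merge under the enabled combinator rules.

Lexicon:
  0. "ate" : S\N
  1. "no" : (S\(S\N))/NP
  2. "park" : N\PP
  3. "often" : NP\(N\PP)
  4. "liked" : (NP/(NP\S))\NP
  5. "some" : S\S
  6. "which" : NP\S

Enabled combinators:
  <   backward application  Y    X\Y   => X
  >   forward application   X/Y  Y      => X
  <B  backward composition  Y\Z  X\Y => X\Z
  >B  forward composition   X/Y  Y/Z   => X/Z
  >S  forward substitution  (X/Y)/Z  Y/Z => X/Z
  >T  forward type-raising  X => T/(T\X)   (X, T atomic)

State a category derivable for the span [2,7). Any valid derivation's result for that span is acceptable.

NP

[0,7] S   <
  [0,1] "ate" : S\N
  [1,7] S\(S\N)   >
    [1,2] "no" : (S\(S\N))/NP
    [2,7] NP   >
      [2,5] NP/(NP\S)   <
        [2,4] NP   <
          [2,3] "park" : N\PP
          [3,4] "often" : NP\(N\PP)
        [4,5] "liked" : (NP/(NP\S))\NP
      [5,7] NP\S   <B
        [5,6] "some" : S\S
        [6,7] "which" : NP\S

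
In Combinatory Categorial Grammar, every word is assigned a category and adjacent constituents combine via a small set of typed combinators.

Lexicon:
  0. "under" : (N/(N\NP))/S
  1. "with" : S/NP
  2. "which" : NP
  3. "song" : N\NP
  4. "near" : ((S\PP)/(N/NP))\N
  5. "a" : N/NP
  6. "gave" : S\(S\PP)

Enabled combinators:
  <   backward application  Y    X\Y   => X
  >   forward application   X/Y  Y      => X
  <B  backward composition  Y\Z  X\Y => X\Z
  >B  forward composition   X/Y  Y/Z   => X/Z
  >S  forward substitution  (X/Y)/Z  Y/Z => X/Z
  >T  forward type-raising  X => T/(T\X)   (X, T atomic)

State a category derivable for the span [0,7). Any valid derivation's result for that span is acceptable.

[0,7] S   <
  [0,6] S\PP   >
    [0,5] (S\PP)/(N/NP)   <
      [0,4] N   >
        [0,3] N/(N\NP)   >
          [0,1] "under" : (N/(N\NP))/S
          [1,3] S   >
            [1,2] "with" : S/NP
            [2,3] "which" : NP
        [3,4] "song" : N\NP
      [4,5] "near" : ((S\PP)/(N/NP))\N
    [5,6] "a" : N/NP
  [6,7] "gave" : S\(S\PP)

S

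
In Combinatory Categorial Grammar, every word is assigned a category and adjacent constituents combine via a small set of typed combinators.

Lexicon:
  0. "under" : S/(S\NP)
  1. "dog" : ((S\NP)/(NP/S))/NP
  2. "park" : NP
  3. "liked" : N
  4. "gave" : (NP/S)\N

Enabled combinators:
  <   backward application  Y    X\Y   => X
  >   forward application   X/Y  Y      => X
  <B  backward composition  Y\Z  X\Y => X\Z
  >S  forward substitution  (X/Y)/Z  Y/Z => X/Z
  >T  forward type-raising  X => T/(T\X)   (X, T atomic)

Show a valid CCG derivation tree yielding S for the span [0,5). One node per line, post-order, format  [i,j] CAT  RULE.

[0,1] S/(S\NP)  lex  "under"
[1,2] ((S\NP)/(NP/S))/NP  lex  "dog"
[2,3] NP  lex  "park"
[1,3] (S\NP)/(NP/S)  >  k=2
[3,4] N  lex  "liked"
[4,5] (NP/S)\N  lex  "gave"
[3,5] NP/S  <  k=4
[1,5] S\NP  >  k=3
[0,5] S  >  k=1

[0,5] S   >
  [0,1] "under" : S/(S\NP)
  [1,5] S\NP   >
    [1,3] (S\NP)/(NP/S)   >
      [1,2] "dog" : ((S\NP)/(NP/S))/NP
      [2,3] "park" : NP
    [3,5] NP/S   <
      [3,4] "liked" : N
      [4,5] "gave" : (NP/S)\N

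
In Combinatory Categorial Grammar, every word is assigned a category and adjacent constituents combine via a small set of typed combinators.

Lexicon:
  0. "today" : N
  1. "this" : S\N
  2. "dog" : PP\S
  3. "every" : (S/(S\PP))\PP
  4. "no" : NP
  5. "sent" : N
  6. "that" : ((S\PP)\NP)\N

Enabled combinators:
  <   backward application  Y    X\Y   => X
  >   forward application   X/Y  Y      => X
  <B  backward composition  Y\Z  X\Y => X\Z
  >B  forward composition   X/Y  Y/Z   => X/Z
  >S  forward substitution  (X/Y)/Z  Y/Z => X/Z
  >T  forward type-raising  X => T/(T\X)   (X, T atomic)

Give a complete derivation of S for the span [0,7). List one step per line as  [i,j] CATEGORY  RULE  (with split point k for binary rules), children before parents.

[0,7] S   >
  [0,4] S/(S\PP)   <
    [0,3] PP   <
      [0,2] S   <
        [0,1] "today" : N
        [1,2] "this" : S\N
      [2,3] "dog" : PP\S
    [3,4] "every" : (S/(S\PP))\PP
  [4,7] S\PP   <
    [4,5] "no" : NP
    [5,7] (S\PP)\NP   <
      [5,6] "sent" : N
      [6,7] "that" : ((S\PP)\NP)\N

[0,1] N  lex  "today"
[1,2] S\N  lex  "this"
[0,2] S  <  k=1
[2,3] PP\S  lex  "dog"
[0,3] PP  <  k=2
[3,4] (S/(S\PP))\PP  lex  "every"
[0,4] S/(S\PP)  <  k=3
[4,5] NP  lex  "no"
[5,6] N  lex  "sent"
[6,7] ((S\PP)\NP)\N  lex  "that"
[5,7] (S\PP)\NP  <  k=6
[4,7] S\PP  <  k=5
[0,7] S  >  k=4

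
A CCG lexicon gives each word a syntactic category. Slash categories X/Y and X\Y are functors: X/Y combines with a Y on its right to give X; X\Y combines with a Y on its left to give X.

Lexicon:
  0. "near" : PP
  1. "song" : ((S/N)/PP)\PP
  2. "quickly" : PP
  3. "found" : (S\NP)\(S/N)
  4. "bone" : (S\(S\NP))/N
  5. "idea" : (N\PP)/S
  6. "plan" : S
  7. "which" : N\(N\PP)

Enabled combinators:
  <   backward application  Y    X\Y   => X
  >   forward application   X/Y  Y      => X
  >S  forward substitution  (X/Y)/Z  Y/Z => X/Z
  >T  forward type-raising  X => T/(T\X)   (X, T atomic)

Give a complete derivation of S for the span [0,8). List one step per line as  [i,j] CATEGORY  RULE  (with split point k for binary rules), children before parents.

[0,8] S   <
  [0,4] S\NP   <
    [0,3] S/N   >
      [0,2] (S/N)/PP   <
        [0,1] "near" : PP
        [1,2] "song" : ((S/N)/PP)\PP
      [2,3] "quickly" : PP
    [3,4] "found" : (S\NP)\(S/N)
  [4,8] S\(S\NP)   >
    [4,5] "bone" : (S\(S\NP))/N
    [5,8] N   <
      [5,7] N\PP   >
        [5,6] "idea" : (N\PP)/S
        [6,7] "plan" : S
      [7,8] "which" : N\(N\PP)

[0,1] PP  lex  "near"
[1,2] ((S/N)/PP)\PP  lex  "song"
[0,2] (S/N)/PP  <  k=1
[2,3] PP  lex  "quickly"
[0,3] S/N  >  k=2
[3,4] (S\NP)\(S/N)  lex  "found"
[0,4] S\NP  <  k=3
[4,5] (S\(S\NP))/N  lex  "bone"
[5,6] (N\PP)/S  lex  "idea"
[6,7] S  lex  "plan"
[5,7] N\PP  >  k=6
[7,8] N\(N\PP)  lex  "which"
[5,8] N  <  k=7
[4,8] S\(S\NP)  >  k=5
[0,8] S  <  k=4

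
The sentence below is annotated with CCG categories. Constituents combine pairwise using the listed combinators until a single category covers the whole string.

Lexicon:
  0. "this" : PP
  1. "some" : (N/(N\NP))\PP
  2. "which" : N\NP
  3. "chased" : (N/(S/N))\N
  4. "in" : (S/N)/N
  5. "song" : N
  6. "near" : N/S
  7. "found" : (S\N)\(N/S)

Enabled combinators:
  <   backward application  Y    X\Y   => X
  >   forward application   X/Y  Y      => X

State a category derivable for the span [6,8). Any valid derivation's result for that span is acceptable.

S\N

[0,8] S   <
  [0,6] N   >
    [0,4] N/(S/N)   <
      [0,3] N   >
        [0,2] N/(N\NP)   <
          [0,1] "this" : PP
          [1,2] "some" : (N/(N\NP))\PP
        [2,3] "which" : N\NP
      [3,4] "chased" : (N/(S/N))\N
    [4,6] S/N   >
      [4,5] "in" : (S/N)/N
      [5,6] "song" : N
  [6,8] S\N   <
    [6,7] "near" : N/S
    [7,8] "found" : (S\N)\(N/S)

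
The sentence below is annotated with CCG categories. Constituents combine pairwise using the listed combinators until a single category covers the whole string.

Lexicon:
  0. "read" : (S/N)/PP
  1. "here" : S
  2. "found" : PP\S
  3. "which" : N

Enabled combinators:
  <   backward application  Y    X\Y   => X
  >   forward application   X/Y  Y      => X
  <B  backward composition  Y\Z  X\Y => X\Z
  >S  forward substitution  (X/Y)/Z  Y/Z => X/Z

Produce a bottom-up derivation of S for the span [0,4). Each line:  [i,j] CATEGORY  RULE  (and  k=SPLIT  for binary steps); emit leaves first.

[0,1] (S/N)/PP  lex  "read"
[1,2] S  lex  "here"
[2,3] PP\S  lex  "found"
[1,3] PP  <  k=2
[0,3] S/N  >  k=1
[3,4] N  lex  "which"
[0,4] S  >  k=3

[0,4] S   >
  [0,3] S/N   >
    [0,1] "read" : (S/N)/PP
    [1,3] PP   <
      [1,2] "here" : S
      [2,3] "found" : PP\S
  [3,4] "which" : N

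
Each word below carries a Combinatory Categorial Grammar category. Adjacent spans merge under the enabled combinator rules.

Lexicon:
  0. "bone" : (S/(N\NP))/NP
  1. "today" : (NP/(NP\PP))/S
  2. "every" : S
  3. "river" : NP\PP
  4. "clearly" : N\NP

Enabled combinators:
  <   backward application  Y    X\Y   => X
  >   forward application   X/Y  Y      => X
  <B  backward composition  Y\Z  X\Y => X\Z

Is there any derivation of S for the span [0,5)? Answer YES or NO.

YES

[0,5] S   >
  [0,4] S/(N\NP)   >
    [0,1] "bone" : (S/(N\NP))/NP
    [1,4] NP   >
      [1,3] NP/(NP\PP)   >
        [1,2] "today" : (NP/(NP\PP))/S
        [2,3] "every" : S
      [3,4] "river" : NP\PP
  [4,5] "clearly" : N\NP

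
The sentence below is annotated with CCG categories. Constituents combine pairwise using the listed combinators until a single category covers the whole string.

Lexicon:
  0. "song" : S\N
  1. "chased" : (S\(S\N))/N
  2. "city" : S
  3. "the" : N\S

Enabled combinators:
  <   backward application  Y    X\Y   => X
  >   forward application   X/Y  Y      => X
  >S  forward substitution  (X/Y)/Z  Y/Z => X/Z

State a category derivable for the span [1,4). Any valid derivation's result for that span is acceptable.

S\(S\N)

[0,4] S   <
  [0,1] "song" : S\N
  [1,4] S\(S\N)   >
    [1,2] "chased" : (S\(S\N))/N
    [2,4] N   <
      [2,3] "city" : S
      [3,4] "the" : N\S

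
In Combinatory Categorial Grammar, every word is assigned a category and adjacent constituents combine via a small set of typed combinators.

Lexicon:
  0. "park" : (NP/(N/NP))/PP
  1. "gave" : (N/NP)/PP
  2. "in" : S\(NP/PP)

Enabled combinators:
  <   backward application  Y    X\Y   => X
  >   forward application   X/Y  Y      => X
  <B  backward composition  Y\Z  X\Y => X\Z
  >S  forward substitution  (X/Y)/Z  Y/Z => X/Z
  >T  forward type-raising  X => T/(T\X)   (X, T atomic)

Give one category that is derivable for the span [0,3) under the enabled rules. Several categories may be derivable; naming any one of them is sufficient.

S

[0,3] S   <
  [0,2] NP/PP   >S
    [0,1] "park" : (NP/(N/NP))/PP
    [1,2] "gave" : (N/NP)/PP
  [2,3] "in" : S\(NP/PP)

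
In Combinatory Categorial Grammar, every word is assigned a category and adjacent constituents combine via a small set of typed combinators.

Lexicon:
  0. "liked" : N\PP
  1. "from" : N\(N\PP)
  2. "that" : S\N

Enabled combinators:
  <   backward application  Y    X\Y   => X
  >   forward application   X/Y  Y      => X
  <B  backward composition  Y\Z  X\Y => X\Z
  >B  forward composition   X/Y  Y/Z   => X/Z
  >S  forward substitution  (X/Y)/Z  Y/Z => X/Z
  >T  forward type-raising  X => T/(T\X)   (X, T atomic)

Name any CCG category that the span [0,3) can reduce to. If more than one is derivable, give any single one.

[0,3] S   <
  [0,2] N   <
    [0,1] "liked" : N\PP
    [1,2] "from" : N\(N\PP)
  [2,3] "that" : S\N

S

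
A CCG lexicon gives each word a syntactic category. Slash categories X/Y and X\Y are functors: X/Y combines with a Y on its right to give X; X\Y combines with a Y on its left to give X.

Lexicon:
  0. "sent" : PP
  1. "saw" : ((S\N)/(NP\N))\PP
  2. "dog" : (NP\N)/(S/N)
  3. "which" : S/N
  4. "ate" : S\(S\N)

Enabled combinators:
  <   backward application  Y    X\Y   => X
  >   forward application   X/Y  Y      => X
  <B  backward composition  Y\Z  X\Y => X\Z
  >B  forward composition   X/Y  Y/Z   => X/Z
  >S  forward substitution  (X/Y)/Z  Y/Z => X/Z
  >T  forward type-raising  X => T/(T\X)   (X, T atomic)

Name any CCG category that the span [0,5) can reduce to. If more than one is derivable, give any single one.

[0,5] S   <
  [0,4] S\N   >
    [0,2] (S\N)/(NP\N)   <
      [0,1] "sent" : PP
      [1,2] "saw" : ((S\N)/(NP\N))\PP
    [2,4] NP\N   >
      [2,3] "dog" : (NP\N)/(S/N)
      [3,4] "which" : S/N
  [4,5] "ate" : S\(S\N)

S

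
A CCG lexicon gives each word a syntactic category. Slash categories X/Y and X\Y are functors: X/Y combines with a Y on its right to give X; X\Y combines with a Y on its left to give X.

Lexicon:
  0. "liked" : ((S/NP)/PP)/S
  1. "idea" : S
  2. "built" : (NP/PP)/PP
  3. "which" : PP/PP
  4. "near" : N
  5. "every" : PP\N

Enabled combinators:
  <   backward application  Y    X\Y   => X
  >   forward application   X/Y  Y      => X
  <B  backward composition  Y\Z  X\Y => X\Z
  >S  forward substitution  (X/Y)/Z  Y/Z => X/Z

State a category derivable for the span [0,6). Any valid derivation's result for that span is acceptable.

S

[0,6] S   >
  [0,4] S/PP   >S
    [0,2] (S/NP)/PP   >
      [0,1] "liked" : ((S/NP)/PP)/S
      [1,2] "idea" : S
    [2,4] NP/PP   >S
      [2,3] "built" : (NP/PP)/PP
      [3,4] "which" : PP/PP
  [4,6] PP   <
    [4,5] "near" : N
    [5,6] "every" : PP\N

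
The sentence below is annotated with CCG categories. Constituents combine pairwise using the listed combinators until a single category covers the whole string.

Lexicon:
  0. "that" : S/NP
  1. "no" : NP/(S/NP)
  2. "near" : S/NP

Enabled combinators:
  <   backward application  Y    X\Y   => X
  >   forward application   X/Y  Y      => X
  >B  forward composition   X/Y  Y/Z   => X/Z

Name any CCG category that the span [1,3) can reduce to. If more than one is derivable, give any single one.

[0,3] S   >
  [0,1] "that" : S/NP
  [1,3] NP   >
    [1,2] "no" : NP/(S/NP)
    [2,3] "near" : S/NP

NP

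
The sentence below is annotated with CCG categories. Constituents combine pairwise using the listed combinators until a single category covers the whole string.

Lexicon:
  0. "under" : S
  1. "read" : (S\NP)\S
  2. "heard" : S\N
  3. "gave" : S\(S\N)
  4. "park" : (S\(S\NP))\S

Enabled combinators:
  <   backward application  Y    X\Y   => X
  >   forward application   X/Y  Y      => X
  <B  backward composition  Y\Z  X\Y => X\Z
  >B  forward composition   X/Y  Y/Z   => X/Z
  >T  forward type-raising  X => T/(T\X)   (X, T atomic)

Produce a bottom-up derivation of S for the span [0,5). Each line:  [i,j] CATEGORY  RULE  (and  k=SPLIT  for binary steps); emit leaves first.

[0,5] S   <
  [0,2] S\NP   <
    [0,1] "under" : S
    [1,2] "read" : (S\NP)\S
  [2,5] S\(S\NP)   <
    [2,4] S   <
      [2,3] "heard" : S\N
      [3,4] "gave" : S\(S\N)
    [4,5] "park" : (S\(S\NP))\S

[0,1] S  lex  "under"
[1,2] (S\NP)\S  lex  "read"
[0,2] S\NP  <  k=1
[2,3] S\N  lex  "heard"
[3,4] S\(S\N)  lex  "gave"
[2,4] S  <  k=3
[4,5] (S\(S\NP))\S  lex  "park"
[2,5] S\(S\NP)  <  k=4
[0,5] S  <  k=2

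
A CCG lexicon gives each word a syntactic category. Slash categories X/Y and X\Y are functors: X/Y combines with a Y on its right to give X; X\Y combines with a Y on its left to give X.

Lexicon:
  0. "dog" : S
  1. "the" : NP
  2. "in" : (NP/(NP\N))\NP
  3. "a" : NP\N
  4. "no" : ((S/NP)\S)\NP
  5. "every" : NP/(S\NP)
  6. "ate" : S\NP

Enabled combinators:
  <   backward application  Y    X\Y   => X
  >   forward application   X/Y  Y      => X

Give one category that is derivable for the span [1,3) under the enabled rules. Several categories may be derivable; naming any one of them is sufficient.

[0,7] S   >
  [0,5] S/NP   <
    [0,1] "dog" : S
    [1,5] (S/NP)\S   <
      [1,4] NP   >
        [1,3] NP/(NP\N)   <
          [1,2] "the" : NP
          [2,3] "in" : (NP/(NP\N))\NP
        [3,4] "a" : NP\N
      [4,5] "no" : ((S/NP)\S)\NP
  [5,7] NP   >
    [5,6] "every" : NP/(S\NP)
    [6,7] "ate" : S\NP

NP/(NP\N)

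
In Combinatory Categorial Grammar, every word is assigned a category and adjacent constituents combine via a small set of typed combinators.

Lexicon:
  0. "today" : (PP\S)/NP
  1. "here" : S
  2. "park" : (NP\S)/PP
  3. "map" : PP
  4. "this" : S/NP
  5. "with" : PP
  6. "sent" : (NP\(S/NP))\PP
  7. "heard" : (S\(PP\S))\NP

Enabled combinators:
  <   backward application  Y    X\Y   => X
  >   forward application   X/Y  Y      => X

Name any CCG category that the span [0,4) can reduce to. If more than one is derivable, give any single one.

[0,8] S   <
  [0,4] PP\S   >
    [0,1] "today" : (PP\S)/NP
    [1,4] NP   <
      [1,2] "here" : S
      [2,4] NP\S   >
        [2,3] "park" : (NP\S)/PP
        [3,4] "map" : PP
  [4,8] S\(PP\S)   <
    [4,7] NP   <
      [4,5] "this" : S/NP
      [5,7] NP\(S/NP)   <
        [5,6] "with" : PP
        [6,7] "sent" : (NP\(S/NP))\PP
    [7,8] "heard" : (S\(PP\S))\NP

PP\S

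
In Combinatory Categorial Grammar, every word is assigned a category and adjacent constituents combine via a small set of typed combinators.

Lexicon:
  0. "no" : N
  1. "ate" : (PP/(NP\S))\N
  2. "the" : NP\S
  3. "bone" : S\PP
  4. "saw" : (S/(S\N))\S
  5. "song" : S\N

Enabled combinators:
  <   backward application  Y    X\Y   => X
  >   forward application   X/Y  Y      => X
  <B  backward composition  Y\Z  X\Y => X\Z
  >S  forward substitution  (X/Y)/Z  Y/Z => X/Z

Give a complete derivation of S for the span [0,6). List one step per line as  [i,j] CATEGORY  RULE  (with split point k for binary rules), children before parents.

[0,1] N  lex  "no"
[1,2] (PP/(NP\S))\N  lex  "ate"
[0,2] PP/(NP\S)  <  k=1
[2,3] NP\S  lex  "the"
[0,3] PP  >  k=2
[3,4] S\PP  lex  "bone"
[0,4] S  <  k=3
[4,5] (S/(S\N))\S  lex  "saw"
[0,5] S/(S\N)  <  k=4
[5,6] S\N  lex  "song"
[0,6] S  >  k=5

[0,6] S   >
  [0,5] S/(S\N)   <
    [0,4] S   <
      [0,3] PP   >
        [0,2] PP/(NP\S)   <
          [0,1] "no" : N
          [1,2] "ate" : (PP/(NP\S))\N
        [2,3] "the" : NP\S
      [3,4] "bone" : S\PP
    [4,5] "saw" : (S/(S\N))\S
  [5,6] "song" : S\N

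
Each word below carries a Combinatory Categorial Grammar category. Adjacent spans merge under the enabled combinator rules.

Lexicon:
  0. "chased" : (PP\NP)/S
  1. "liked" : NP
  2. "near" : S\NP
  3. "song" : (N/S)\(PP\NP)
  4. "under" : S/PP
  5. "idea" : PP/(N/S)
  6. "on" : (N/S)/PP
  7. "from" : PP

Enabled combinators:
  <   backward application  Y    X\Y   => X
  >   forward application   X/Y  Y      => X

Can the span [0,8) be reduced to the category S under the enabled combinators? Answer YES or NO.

(PP\NP)/S NP S\NP (N/S)\(PP\NP) S/PP PP/(N/S) (N/S)/PP PP
CKY chart[0,8] = {N}; S ∉ chart

NO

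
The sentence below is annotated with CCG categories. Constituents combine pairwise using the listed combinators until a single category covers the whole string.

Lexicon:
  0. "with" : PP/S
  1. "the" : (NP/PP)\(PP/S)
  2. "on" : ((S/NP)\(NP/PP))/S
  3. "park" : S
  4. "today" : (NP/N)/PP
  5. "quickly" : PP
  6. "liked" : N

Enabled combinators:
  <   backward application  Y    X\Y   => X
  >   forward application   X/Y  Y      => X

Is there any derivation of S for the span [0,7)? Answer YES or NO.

YES

[0,7] S   >
  [0,4] S/NP   <
    [0,2] NP/PP   <
      [0,1] "with" : PP/S
      [1,2] "the" : (NP/PP)\(PP/S)
    [2,4] (S/NP)\(NP/PP)   >
      [2,3] "on" : ((S/NP)\(NP/PP))/S
      [3,4] "park" : S
  [4,7] NP   >
    [4,6] NP/N   >
      [4,5] "today" : (NP/N)/PP
      [5,6] "quickly" : PP
    [6,7] "liked" : N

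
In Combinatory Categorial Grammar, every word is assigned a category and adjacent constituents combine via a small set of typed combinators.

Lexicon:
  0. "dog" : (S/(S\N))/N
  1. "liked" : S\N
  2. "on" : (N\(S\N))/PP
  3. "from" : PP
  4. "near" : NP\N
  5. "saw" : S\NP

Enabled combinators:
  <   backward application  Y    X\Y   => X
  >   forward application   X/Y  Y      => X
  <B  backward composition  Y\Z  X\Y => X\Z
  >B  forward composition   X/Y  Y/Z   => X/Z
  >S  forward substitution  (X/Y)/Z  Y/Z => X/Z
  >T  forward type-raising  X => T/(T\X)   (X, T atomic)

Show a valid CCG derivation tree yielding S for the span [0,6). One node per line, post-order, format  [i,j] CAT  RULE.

[0,1] (S/(S\N))/N  lex  "dog"
[1,2] S\N  lex  "liked"
[2,3] (N\(S\N))/PP  lex  "on"
[3,4] PP  lex  "from"
[2,4] N\(S\N)  >  k=3
[1,4] N  <  k=2
[0,4] S/(S\N)  >  k=1
[4,5] NP\N  lex  "near"
[5,6] S\NP  lex  "saw"
[4,6] S\N  <B  k=5
[0,6] S  >  k=4

[0,6] S   >
  [0,4] S/(S\N)   >
    [0,1] "dog" : (S/(S\N))/N
    [1,4] N   <
      [1,2] "liked" : S\N
      [2,4] N\(S\N)   >
        [2,3] "on" : (N\(S\N))/PP
        [3,4] "from" : PP
  [4,6] S\N   <B
    [4,5] "near" : NP\N
    [5,6] "saw" : S\NP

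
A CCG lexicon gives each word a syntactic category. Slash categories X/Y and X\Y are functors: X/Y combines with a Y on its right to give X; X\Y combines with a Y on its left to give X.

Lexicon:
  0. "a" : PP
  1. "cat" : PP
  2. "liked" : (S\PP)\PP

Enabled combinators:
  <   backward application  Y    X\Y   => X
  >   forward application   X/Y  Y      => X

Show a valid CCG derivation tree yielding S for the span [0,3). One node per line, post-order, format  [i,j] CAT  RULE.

[0,3] S   <
  [0,1] "a" : PP
  [1,3] S\PP   <
    [1,2] "cat" : PP
    [2,3] "liked" : (S\PP)\PP

[0,1] PP  lex  "a"
[1,2] PP  lex  "cat"
[2,3] (S\PP)\PP  lex  "liked"
[1,3] S\PP  <  k=2
[0,3] S  <  k=1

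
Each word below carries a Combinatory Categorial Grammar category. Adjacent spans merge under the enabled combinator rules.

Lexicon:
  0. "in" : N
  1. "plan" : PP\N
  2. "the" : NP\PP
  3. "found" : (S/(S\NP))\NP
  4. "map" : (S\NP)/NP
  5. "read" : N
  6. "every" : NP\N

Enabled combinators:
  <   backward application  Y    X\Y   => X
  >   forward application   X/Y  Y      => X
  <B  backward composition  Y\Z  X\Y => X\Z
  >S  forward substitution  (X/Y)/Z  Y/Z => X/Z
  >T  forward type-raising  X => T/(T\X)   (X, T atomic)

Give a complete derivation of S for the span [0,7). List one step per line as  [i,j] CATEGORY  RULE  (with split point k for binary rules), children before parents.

[0,1] N  lex  "in"
[1,2] PP\N  lex  "plan"
[2,3] NP\PP  lex  "the"
[1,3] NP\N  <B  k=2
[0,3] NP  <  k=1
[3,4] (S/(S\NP))\NP  lex  "found"
[0,4] S/(S\NP)  <  k=3
[4,5] (S\NP)/NP  lex  "map"
[5,6] N  lex  "read"
[6,7] NP\N  lex  "every"
[5,7] NP  <  k=6
[4,7] S\NP  >  k=5
[0,7] S  >  k=4

[0,7] S   >
  [0,4] S/(S\NP)   <
    [0,3] NP   <
      [0,1] "in" : N
      [1,3] NP\N   <B
        [1,2] "plan" : PP\N
        [2,3] "the" : NP\PP
    [3,4] "found" : (S/(S\NP))\NP
  [4,7] S\NP   >
    [4,5] "map" : (S\NP)/NP
    [5,7] NP   <
      [5,6] "read" : N
      [6,7] "every" : NP\N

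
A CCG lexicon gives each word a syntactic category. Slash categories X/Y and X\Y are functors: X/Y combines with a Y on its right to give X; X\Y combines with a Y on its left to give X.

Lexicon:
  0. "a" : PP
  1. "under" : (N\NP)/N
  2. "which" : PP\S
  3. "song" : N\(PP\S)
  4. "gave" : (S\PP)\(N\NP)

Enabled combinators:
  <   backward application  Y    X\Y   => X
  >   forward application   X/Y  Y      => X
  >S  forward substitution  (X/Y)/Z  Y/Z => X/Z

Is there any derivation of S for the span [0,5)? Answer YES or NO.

YES

[0,5] S   <
  [0,1] "a" : PP
  [1,5] S\PP   <
    [1,4] N\NP   >
      [1,2] "under" : (N\NP)/N
      [2,4] N   <
        [2,3] "which" : PP\S
        [3,4] "song" : N\(PP\S)
    [4,5] "gave" : (S\PP)\(N\NP)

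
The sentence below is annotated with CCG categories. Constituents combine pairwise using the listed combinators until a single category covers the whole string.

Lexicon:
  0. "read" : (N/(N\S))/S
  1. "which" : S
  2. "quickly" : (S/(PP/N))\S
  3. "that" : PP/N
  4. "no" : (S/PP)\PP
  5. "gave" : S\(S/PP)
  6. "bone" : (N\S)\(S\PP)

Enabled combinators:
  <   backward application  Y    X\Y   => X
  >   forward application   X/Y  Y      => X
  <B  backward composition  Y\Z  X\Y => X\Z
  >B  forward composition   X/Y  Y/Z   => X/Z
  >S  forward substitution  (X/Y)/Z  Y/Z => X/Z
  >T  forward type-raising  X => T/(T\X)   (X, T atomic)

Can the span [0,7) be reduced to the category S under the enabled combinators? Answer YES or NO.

(N/(N\S))/S S (S/(PP/N))\S PP/N (S/PP)\PP S\(S/PP) (N\S)\(S\PP)
CKY chart[0,7] = {(N/(N\S))/(S\N), N, N/(N\N), NP/(NP\N), PP/(PP\N), S/(S\N)}; S ∉ chart

NO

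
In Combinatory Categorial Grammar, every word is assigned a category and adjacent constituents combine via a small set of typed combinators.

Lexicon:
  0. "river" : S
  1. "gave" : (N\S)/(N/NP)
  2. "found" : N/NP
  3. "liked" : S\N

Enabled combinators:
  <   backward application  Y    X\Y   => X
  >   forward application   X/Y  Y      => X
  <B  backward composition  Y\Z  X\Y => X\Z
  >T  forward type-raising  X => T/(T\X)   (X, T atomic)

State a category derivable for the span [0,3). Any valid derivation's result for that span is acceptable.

[0,4] S   <
  [0,3] N   >
    [0,1] N/(N\S)   >T
      [0,1] "river" : S
    [1,3] N\S   >
      [1,2] "gave" : (N\S)/(N/NP)
      [2,3] "found" : N/NP
  [3,4] "liked" : S\N

N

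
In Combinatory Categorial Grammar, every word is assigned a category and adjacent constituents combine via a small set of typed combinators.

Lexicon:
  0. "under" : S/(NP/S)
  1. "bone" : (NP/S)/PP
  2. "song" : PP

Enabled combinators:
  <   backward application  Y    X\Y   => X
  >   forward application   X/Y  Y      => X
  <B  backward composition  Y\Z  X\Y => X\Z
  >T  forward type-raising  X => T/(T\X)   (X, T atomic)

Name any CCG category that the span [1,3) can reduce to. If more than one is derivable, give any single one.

NP/S

[0,3] S   >
  [0,1] "under" : S/(NP/S)
  [1,3] NP/S   >
    [1,2] "bone" : (NP/S)/PP
    [2,3] "song" : PP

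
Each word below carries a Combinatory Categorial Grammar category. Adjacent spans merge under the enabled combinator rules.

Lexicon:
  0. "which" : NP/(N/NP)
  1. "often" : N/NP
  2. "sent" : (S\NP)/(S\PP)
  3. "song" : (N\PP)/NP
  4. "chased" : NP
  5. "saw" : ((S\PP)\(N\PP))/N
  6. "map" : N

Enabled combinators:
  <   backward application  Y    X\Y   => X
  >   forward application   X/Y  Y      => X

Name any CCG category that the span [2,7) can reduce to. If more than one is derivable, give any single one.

S\NP

[0,7] S   <
  [0,2] NP   >
    [0,1] "which" : NP/(N/NP)
    [1,2] "often" : N/NP
  [2,7] S\NP   >
    [2,3] "sent" : (S\NP)/(S\PP)
    [3,7] S\PP   <
      [3,5] N\PP   >
        [3,4] "song" : (N\PP)/NP
        [4,5] "chased" : NP
      [5,7] (S\PP)\(N\PP)   >
        [5,6] "saw" : ((S\PP)\(N\PP))/N
        [6,7] "map" : N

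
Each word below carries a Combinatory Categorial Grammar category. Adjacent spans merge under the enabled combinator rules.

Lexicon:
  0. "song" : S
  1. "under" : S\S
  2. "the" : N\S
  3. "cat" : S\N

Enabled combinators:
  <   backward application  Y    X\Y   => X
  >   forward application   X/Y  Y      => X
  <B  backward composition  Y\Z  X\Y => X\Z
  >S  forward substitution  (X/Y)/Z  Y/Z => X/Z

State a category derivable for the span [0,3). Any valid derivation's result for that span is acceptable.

[0,4] S   <
  [0,3] N   <
    [0,1] "song" : S
    [1,3] N\S   <B
      [1,2] "under" : S\S
      [2,3] "the" : N\S
  [3,4] "cat" : S\N

N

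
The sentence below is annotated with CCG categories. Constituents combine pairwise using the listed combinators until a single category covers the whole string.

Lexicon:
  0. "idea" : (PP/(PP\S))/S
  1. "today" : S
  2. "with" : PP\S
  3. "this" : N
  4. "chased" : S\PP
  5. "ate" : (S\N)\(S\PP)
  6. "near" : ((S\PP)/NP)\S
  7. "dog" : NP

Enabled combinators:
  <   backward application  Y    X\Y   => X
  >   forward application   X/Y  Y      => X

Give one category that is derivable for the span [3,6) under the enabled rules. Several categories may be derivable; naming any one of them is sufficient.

[0,8] S   <
  [0,3] PP   >
    [0,2] PP/(PP\S)   >
      [0,1] "idea" : (PP/(PP\S))/S
      [1,2] "today" : S
    [2,3] "with" : PP\S
  [3,8] S\PP   >
    [3,7] (S\PP)/NP   <
      [3,6] S   <
        [3,4] "this" : N
        [4,6] S\N   <
          [4,5] "chased" : S\PP
          [5,6] "ate" : (S\N)\(S\PP)
      [6,7] "near" : ((S\PP)/NP)\S
    [7,8] "dog" : NP

S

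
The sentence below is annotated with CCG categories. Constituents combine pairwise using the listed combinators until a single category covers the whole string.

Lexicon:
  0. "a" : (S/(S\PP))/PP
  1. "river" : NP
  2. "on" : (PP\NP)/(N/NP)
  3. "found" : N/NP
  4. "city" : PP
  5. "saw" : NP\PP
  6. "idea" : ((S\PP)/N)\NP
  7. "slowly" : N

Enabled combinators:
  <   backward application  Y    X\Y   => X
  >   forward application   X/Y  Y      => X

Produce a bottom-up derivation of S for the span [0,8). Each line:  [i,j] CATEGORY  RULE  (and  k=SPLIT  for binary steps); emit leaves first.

[0,8] S   >
  [0,4] S/(S\PP)   >
    [0,1] "a" : (S/(S\PP))/PP
    [1,4] PP   <
      [1,2] "river" : NP
      [2,4] PP\NP   >
        [2,3] "on" : (PP\NP)/(N/NP)
        [3,4] "found" : N/NP
  [4,8] S\PP   >
    [4,7] (S\PP)/N   <
      [4,6] NP   <
        [4,5] "city" : PP
        [5,6] "saw" : NP\PP
      [6,7] "idea" : ((S\PP)/N)\NP
    [7,8] "slowly" : N

[0,1] (S/(S\PP))/PP  lex  "a"
[1,2] NP  lex  "river"
[2,3] (PP\NP)/(N/NP)  lex  "on"
[3,4] N/NP  lex  "found"
[2,4] PP\NP  >  k=3
[1,4] PP  <  k=2
[0,4] S/(S\PP)  >  k=1
[4,5] PP  lex  "city"
[5,6] NP\PP  lex  "saw"
[4,6] NP  <  k=5
[6,7] ((S\PP)/N)\NP  lex  "idea"
[4,7] (S\PP)/N  <  k=6
[7,8] N  lex  "slowly"
[4,8] S\PP  >  k=7
[0,8] S  >  k=4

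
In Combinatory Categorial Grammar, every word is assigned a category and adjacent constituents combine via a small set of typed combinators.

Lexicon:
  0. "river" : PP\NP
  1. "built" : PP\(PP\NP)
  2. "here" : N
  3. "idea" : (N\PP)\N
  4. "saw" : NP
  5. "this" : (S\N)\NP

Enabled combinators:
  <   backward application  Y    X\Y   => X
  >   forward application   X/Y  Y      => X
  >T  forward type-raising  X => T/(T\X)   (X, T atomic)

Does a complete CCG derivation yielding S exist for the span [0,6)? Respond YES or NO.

[0,6] S   <
  [0,4] N   <
    [0,2] PP   <
      [0,1] "river" : PP\NP
      [1,2] "built" : PP\(PP\NP)
    [2,4] N\PP   <
      [2,3] "here" : N
      [3,4] "idea" : (N\PP)\N
  [4,6] S\N   <
    [4,5] "saw" : NP
    [5,6] "this" : (S\N)\NP

YES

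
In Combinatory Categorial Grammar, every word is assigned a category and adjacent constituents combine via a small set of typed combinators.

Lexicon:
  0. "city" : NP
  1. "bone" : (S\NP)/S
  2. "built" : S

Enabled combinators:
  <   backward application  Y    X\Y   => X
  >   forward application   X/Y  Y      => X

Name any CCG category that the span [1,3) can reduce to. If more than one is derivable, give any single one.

[0,3] S   <
  [0,1] "city" : NP
  [1,3] S\NP   >
    [1,2] "bone" : (S\NP)/S
    [2,3] "built" : S

S\NP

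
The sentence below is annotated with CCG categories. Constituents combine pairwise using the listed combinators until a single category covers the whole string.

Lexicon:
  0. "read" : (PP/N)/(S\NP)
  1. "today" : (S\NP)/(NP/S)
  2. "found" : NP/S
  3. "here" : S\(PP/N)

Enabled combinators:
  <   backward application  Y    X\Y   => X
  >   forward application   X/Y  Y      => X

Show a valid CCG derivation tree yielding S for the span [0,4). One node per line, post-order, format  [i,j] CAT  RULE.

[0,4] S   <
  [0,3] PP/N   >
    [0,1] "read" : (PP/N)/(S\NP)
    [1,3] S\NP   >
      [1,2] "today" : (S\NP)/(NP/S)
      [2,3] "found" : NP/S
  [3,4] "here" : S\(PP/N)

[0,1] (PP/N)/(S\NP)  lex  "read"
[1,2] (S\NP)/(NP/S)  lex  "today"
[2,3] NP/S  lex  "found"
[1,3] S\NP  >  k=2
[0,3] PP/N  >  k=1
[3,4] S\(PP/N)  lex  "here"
[0,4] S  <  k=3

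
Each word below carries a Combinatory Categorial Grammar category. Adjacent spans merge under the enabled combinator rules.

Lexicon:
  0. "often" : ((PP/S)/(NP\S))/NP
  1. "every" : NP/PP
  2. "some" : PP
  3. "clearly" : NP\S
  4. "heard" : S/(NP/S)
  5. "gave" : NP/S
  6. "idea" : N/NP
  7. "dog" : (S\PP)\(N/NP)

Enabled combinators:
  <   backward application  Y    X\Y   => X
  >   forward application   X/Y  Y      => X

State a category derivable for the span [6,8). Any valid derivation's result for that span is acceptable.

[0,8] S   <
  [0,6] PP   >
    [0,4] PP/S   >
      [0,3] (PP/S)/(NP\S)   >
        [0,1] "often" : ((PP/S)/(NP\S))/NP
        [1,3] NP   >
          [1,2] "every" : NP/PP
          [2,3] "some" : PP
      [3,4] "clearly" : NP\S
    [4,6] S   >
      [4,5] "heard" : S/(NP/S)
      [5,6] "gave" : NP/S
  [6,8] S\PP   <
    [6,7] "idea" : N/NP
    [7,8] "dog" : (S\PP)\(N/NP)

S\PP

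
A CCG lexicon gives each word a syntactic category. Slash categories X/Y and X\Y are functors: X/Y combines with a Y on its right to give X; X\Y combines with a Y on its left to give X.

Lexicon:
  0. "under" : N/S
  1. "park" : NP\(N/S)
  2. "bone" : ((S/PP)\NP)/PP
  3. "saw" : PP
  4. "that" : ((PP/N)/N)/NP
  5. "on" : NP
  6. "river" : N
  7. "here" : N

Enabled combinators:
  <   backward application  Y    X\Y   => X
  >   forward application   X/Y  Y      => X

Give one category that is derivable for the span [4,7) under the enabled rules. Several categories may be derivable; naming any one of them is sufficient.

PP/N

[0,8] S   >
  [0,4] S/PP   <
    [0,2] NP   <
      [0,1] "under" : N/S
      [1,2] "park" : NP\(N/S)
    [2,4] (S/PP)\NP   >
      [2,3] "bone" : ((S/PP)\NP)/PP
      [3,4] "saw" : PP
  [4,8] PP   >
    [4,7] PP/N   >
      [4,6] (PP/N)/N   >
        [4,5] "that" : ((PP/N)/N)/NP
        [5,6] "on" : NP
      [6,7] "river" : N
    [7,8] "here" : N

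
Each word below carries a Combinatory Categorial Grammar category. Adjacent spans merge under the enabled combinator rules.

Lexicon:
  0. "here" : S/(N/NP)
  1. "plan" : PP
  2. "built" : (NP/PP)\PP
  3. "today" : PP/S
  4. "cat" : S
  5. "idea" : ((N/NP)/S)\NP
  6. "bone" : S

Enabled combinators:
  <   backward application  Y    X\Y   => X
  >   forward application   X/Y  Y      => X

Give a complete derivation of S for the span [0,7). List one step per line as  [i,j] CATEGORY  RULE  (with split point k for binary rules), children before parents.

[0,1] S/(N/NP)  lex  "here"
[1,2] PP  lex  "plan"
[2,3] (NP/PP)\PP  lex  "built"
[1,3] NP/PP  <  k=2
[3,4] PP/S  lex  "today"
[4,5] S  lex  "cat"
[3,5] PP  >  k=4
[1,5] NP  >  k=3
[5,6] ((N/NP)/S)\NP  lex  "idea"
[1,6] (N/NP)/S  <  k=5
[6,7] S  lex  "bone"
[1,7] N/NP  >  k=6
[0,7] S  >  k=1

[0,7] S   >
  [0,1] "here" : S/(N/NP)
  [1,7] N/NP   >
    [1,6] (N/NP)/S   <
      [1,5] NP   >
        [1,3] NP/PP   <
          [1,2] "plan" : PP
          [2,3] "built" : (NP/PP)\PP
        [3,5] PP   >
          [3,4] "today" : PP/S
          [4,5] "cat" : S
      [5,6] "idea" : ((N/NP)/S)\NP
    [6,7] "bone" : S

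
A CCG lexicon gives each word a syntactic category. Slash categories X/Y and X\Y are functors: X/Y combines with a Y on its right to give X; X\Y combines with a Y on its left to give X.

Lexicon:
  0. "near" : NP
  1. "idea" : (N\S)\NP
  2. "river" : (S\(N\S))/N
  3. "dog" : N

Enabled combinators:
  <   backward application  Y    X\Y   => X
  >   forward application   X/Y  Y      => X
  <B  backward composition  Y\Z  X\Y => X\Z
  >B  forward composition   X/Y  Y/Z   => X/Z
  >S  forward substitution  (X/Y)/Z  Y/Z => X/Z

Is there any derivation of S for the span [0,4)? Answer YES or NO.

[0,4] S   <
  [0,2] N\S   <
    [0,1] "near" : NP
    [1,2] "idea" : (N\S)\NP
  [2,4] S\(N\S)   >
    [2,3] "river" : (S\(N\S))/N
    [3,4] "dog" : N

YES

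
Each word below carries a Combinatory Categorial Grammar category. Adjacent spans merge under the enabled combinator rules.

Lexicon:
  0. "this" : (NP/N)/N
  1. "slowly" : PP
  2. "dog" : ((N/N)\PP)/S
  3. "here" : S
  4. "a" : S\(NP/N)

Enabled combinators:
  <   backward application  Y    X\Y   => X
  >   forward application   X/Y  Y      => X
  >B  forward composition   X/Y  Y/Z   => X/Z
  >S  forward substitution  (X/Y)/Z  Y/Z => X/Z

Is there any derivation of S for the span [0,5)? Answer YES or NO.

YES

[0,5] S   <
  [0,4] NP/N   >S
    [0,1] "this" : (NP/N)/N
    [1,4] N/N   <
      [1,2] "slowly" : PP
      [2,4] (N/N)\PP   >
        [2,3] "dog" : ((N/N)\PP)/S
        [3,4] "here" : S
  [4,5] "a" : S\(NP/N)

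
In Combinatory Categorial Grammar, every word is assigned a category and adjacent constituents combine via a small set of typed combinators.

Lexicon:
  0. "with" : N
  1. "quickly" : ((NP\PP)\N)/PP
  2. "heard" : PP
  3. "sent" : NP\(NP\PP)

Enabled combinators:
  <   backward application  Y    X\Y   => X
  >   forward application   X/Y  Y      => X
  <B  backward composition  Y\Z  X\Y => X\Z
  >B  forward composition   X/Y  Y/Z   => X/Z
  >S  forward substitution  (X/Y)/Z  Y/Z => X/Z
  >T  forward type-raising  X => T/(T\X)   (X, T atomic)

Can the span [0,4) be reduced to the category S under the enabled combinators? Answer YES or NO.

N ((NP\PP)\N)/PP PP NP\(NP\PP)
CKY chart[0,4] = {N/(N\NP), NP, NP/(NP\NP), PP/(PP\NP), S/(S\NP)}; S ∉ chart

NO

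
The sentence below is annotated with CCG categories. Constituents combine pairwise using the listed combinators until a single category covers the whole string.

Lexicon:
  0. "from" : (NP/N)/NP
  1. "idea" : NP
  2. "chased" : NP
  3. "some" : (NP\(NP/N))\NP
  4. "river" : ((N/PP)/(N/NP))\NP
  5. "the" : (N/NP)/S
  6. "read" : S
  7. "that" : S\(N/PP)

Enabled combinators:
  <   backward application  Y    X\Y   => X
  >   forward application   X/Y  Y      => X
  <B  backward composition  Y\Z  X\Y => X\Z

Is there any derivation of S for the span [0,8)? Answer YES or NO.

YES

[0,8] S   <
  [0,7] N/PP   >
    [0,5] (N/PP)/(N/NP)   <
      [0,4] NP   <
        [0,2] NP/N   >
          [0,1] "from" : (NP/N)/NP
          [1,2] "idea" : NP
        [2,4] NP\(NP/N)   <
          [2,3] "chased" : NP
          [3,4] "some" : (NP\(NP/N))\NP
      [4,5] "river" : ((N/PP)/(N/NP))\NP
    [5,7] N/NP   >
      [5,6] "the" : (N/NP)/S
      [6,7] "read" : S
  [7,8] "that" : S\(N/PP)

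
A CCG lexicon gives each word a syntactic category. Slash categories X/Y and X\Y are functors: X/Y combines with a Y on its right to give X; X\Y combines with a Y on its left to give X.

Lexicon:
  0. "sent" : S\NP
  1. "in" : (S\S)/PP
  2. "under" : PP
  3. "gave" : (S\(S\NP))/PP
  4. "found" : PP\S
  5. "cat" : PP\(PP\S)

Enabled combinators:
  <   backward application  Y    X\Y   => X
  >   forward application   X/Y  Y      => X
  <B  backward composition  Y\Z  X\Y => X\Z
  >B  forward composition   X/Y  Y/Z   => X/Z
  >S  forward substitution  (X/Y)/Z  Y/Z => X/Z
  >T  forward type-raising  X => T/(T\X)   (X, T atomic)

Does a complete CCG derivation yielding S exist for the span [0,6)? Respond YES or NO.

[0,6] S   <
  [0,3] S\NP   <B
    [0,1] "sent" : S\NP
    [1,3] S\S   >
      [1,2] "in" : (S\S)/PP
      [2,3] "under" : PP
  [3,6] S\(S\NP)   >
    [3,4] "gave" : (S\(S\NP))/PP
    [4,6] PP   <
      [4,5] "found" : PP\S
      [5,6] "cat" : PP\(PP\S)

YES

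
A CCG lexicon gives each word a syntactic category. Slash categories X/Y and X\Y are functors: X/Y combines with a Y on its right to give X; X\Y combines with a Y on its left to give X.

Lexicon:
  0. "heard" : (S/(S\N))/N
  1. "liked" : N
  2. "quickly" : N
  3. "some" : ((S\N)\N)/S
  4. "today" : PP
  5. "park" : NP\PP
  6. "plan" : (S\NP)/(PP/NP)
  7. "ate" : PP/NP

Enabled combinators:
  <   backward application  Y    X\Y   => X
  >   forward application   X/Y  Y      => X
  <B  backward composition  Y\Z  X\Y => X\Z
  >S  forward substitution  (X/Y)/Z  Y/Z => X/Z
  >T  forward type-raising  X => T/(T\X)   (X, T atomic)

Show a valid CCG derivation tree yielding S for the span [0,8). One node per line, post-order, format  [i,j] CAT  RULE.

[0,1] (S/(S\N))/N  lex  "heard"
[1,2] N  lex  "liked"
[0,2] S/(S\N)  >  k=1
[2,3] N  lex  "quickly"
[3,4] ((S\N)\N)/S  lex  "some"
[4,5] PP  lex  "today"
[5,6] NP\PP  lex  "park"
[4,6] NP  <  k=5
[6,7] (S\NP)/(PP/NP)  lex  "plan"
[7,8] PP/NP  lex  "ate"
[6,8] S\NP  >  k=7
[4,8] S  <  k=6
[3,8] (S\N)\N  >  k=4
[2,8] S\N  <  k=3
[0,8] S  >  k=2

[0,8] S   >
  [0,2] S/(S\N)   >
    [0,1] "heard" : (S/(S\N))/N
    [1,2] "liked" : N
  [2,8] S\N   <
    [2,3] "quickly" : N
    [3,8] (S\N)\N   >
      [3,4] "some" : ((S\N)\N)/S
      [4,8] S   <
        [4,6] NP   <
          [4,5] "today" : PP
          [5,6] "park" : NP\PP
        [6,8] S\NP   >
          [6,7] "plan" : (S\NP)/(PP/NP)
          [7,8] "ate" : PP/NP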